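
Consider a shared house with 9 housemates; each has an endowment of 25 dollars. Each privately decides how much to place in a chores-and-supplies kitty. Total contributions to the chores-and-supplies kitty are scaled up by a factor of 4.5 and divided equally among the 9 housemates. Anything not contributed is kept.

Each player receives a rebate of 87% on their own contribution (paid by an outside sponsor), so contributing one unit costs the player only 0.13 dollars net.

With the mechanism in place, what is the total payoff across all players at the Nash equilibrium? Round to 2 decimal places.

Under the mechanism each unit contributed yields (4.5/9) / 0.13 = 3.8462 back to its contributor per unit of net cost, which exceeds 1, making full contribution the dominant choice for everyone.
At the Nash equilibrium everyone contributes 25. Group total payoff = 9 × (25 × 0.87 + 4.5 × 25) = 1208.25.

1208.25 dollars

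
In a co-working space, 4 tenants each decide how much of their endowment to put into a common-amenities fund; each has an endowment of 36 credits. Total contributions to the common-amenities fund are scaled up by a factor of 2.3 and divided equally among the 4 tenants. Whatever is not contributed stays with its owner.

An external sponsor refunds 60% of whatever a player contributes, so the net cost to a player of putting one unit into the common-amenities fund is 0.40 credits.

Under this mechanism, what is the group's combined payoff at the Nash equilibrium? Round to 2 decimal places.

With the mechanism, a contributed unit returns (2.3/4) / 0.40 = 1.4375 per unit of net cost to the contributor — now above 1 — so contributing fully is weakly dominant for every player.
So the Nash equilibrium is full contribution by all 4; the group earns 4 × (36 × 0.60 + 2.3 × 36) = 417.60.

417.60 credits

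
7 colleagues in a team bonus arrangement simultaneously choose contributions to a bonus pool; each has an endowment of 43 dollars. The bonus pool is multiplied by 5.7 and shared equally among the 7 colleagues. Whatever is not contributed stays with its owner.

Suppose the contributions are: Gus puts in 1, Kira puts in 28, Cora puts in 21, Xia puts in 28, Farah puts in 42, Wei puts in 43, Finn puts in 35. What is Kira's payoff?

Total contributed: 1 + 28 + 21 + 28 + 42 + 43 + 35 = 198.
Each receives 5.7 × 198 / 7 = 161.23 from the bonus pool.
Kira keeps 43 − 28 = 15, so Kira's payoff is 15 + 161.23 = 176.23.

176.23 dollars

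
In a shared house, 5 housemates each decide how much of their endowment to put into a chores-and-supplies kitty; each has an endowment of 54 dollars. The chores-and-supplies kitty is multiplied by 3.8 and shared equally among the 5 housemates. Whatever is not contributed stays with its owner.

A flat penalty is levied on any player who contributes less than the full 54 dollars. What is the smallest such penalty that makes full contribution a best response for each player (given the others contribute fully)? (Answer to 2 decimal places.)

Given the others contribute fully, the best deviation is to contribute 0 (any partial contribution still incurs the fine and gives up units whose private return 0.7600 is below 1).
Deviating from 54 to 0 saves 54 dollars but forfeits the deviator's share of the drop in the chores-and-supplies kitty: 3.8/5 × 54 = 41.04.
So the deviation gain is 54 − 41.04 = 12.96, and the fine must be at least 12.96 dollars to wipe it out.

12.96 dollars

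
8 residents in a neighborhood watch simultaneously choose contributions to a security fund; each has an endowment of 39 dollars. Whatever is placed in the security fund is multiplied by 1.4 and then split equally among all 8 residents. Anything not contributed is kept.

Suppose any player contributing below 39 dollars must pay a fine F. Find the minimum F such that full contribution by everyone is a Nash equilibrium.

Given the others contribute fully, the best deviation is to contribute 0 (any partial contribution still incurs the fine and gives up units whose private return 0.1750 is below 1).
Deviating from 39 to 0 saves 39 dollars but forfeits the deviator's share of the drop in the security fund: 1.4/8 × 39 = 6.82.
So the deviation gain is 39 − 6.82 = 32.18, and the fine must be at least 32.18 dollars to wipe it out.

32.18 dollars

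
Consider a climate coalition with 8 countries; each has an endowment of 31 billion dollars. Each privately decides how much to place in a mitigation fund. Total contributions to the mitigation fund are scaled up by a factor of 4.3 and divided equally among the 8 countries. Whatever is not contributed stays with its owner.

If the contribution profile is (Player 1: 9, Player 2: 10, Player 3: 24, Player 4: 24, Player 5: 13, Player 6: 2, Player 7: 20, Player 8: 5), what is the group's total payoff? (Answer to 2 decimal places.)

601.10 billion dollars

Total contributed: 9 + 10 + 24 + 24 + 13 + 2 + 20 + 5 = 107; total kept: 8 × 31 − 107 = 141.
The mitigation fund pays out 4.3 × 107 = 460.10 in aggregate.
Group total = 141 + 460.10 = 601.10.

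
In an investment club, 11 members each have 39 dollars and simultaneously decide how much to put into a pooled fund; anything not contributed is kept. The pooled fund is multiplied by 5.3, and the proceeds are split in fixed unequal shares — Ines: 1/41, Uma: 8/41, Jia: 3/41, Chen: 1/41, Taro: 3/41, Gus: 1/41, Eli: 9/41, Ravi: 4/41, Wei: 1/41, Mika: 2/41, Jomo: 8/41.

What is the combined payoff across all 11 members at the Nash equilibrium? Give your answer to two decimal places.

Each unit j contributes comes back to j as 5.3 × (j's share), so j prefers to contribute only if that share exceeds 1/5.3 = 0.1887; otherwise keeping the unit dominates.
The shares above 0.1887 belong to Uma, Eli and Jomo, contributing 39 each; the remaining 8 contribute 0. Total contributed: 117.
The pooled fund pays out 5.3 × 117 = 620.10 in total (split across the unequal shares, but the aggregate is all that matters for the group sum).
The 8 free-riders keep 39 each, adding 312. Group total = 312 + 620.10 = 932.10.

932.10 dollars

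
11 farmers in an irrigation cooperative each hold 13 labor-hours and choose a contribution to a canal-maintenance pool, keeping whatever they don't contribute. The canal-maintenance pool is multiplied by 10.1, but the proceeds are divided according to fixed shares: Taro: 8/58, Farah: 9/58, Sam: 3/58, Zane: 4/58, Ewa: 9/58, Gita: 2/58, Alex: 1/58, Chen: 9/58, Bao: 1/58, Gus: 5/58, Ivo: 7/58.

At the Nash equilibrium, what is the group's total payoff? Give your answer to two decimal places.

A player with share s gets back 10.1·s per unit contributed, so full contribution is dominant for anyone with s > 1/10.1 = 0.0990 and zero contribution is dominant for anyone below.
The shares above 0.0990 belong to Taro, Farah, Ewa, Chen and Ivo, contributing 13 each; the remaining 6 contribute 0. Total contributed: 65.
The canal-maintenance pool pays out 10.1 × 65 = 656.50 in total (split across the unequal shares, but the aggregate is all that matters for the group sum).
The 6 free-riders keep 13 each, adding 78. Group total = 78 + 656.50 = 734.50.

734.50 labor-hours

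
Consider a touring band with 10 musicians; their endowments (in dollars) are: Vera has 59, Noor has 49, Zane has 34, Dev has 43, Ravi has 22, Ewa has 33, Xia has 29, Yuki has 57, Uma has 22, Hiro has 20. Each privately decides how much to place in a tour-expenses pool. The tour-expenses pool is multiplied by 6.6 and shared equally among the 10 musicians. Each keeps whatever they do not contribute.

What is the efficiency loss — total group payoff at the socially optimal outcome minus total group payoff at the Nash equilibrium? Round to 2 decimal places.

2060.80 dollars

The private return per contributed unit is 6.6/10 = 0.6600 < 1 for every player regardless of endowment, so the Nash equilibrium is zero contribution and the group total is Σ E_j = 59 + 49 + 34 + 43 + 22 + 33 + 29 + 57 + 22 + 20 = 368.
Each contributed unit returns 6.600 to the group, so the social optimum is full contribution by everyone: group total = 6.600 × 368 = 2428.80.
Efficiency loss = (6.600 − 1) × 368 = 2060.80.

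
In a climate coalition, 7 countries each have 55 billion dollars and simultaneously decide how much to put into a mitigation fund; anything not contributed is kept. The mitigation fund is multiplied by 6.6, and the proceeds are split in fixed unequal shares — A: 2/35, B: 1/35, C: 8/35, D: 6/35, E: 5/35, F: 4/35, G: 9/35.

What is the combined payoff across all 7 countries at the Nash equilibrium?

Player j's private return per contributed unit is 6.6 × (j's share). Contributing is weakly dominant for j when that share is at least 1/6.6 = 0.1515, and contributing 0 is dominant otherwise.
C, D and G clear that bar, contributing 55 each; the remaining 4 contribute 0. Total contributed: 165.
The mitigation fund pays out 6.6 × 165 = 1089.00 in total (split across the unequal shares, but the aggregate is all that matters for the group sum).
The 4 free-riders keep 55 each, adding 220. Group total = 220 + 1089.00 = 1309.00.

1309.00 billion dollars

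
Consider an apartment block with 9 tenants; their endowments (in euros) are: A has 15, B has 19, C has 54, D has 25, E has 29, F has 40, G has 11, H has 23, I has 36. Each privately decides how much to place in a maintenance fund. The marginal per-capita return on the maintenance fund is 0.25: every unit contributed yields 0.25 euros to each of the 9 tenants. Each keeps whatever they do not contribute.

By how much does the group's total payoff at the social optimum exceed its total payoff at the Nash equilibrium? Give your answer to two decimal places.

The private return per contributed unit is 0.25 < 1 for everyone, so the Nash equilibrium is zero contribution and the group total is Σ E_j = 15 + 19 + 54 + 25 + 29 + 40 + 11 + 23 + 36 = 252.
Each contributed unit returns 2.250 to the group, so the social optimum is full contribution by everyone: group total = 2.250 × 252 = 567.00.
Efficiency loss = (2.250 − 1) × 252 = 315.00.

315.00 euros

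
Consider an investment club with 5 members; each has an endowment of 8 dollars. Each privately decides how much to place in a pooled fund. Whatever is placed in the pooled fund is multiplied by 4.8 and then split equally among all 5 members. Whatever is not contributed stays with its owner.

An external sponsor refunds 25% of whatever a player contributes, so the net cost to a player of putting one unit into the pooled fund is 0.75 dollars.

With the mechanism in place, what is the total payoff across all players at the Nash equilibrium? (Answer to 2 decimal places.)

Under the mechanism each unit contributed yields (4.8/5) / 0.75 = 1.2800 back to its contributor per unit of net cost, which exceeds 1, making full contribution the dominant choice for everyone.
So the Nash equilibrium is full contribution by all 5; the group earns 5 × (8 × 0.25 + 4.8 × 8) = 202.00.

202.00 dollars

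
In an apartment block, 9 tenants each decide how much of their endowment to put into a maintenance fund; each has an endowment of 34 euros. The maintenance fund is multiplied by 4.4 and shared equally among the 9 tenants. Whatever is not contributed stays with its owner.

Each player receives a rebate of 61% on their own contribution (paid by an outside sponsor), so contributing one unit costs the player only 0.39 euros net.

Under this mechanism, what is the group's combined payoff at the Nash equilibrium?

Under the mechanism each unit contributed yields (4.4/9) / 0.39 = 1.2536 back to its contributor per unit of net cost, which exceeds 1, making full contribution the dominant choice for everyone.
At the Nash equilibrium everyone contributes 34. Group total payoff = 9 × (34 × 0.61 + 4.4 × 34) = 1533.06.

1533.06 euros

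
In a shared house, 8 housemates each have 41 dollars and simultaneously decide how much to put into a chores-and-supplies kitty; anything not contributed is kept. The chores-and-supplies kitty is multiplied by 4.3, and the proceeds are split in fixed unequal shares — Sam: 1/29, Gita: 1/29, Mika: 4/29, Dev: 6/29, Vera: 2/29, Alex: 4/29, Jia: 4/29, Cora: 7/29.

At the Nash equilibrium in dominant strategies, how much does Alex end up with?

A player with share s gets back 4.3·s per unit contributed, so full contribution is dominant for anyone with s > 1/4.3 = 0.2326 and zero contribution is dominant for anyone below.
The only share above 0.2326 is Cora's 7/29, contributing 41; the remaining 7 contribute 0. Total contributed: 41.
Alex keeps 41 and receives 4.3 × 41 × 4/29 = 24.32 from the chores-and-supplies kitty, for a payoff of 65.32.

65.32 dollars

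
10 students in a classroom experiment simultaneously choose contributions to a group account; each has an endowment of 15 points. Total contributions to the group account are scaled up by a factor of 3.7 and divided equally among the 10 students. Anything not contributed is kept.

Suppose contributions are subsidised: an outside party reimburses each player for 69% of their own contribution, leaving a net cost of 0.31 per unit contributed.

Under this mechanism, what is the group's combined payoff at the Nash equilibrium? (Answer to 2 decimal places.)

658.50 points

With the mechanism, a contributed unit returns (3.7/10) / 0.31 = 1.1935 per unit of net cost to the contributor — now above 1 — so contributing fully is weakly dominant for every player.
So the Nash equilibrium is full contribution by all 10; the group earns 10 × (15 × 0.69 + 3.7 × 15) = 658.50.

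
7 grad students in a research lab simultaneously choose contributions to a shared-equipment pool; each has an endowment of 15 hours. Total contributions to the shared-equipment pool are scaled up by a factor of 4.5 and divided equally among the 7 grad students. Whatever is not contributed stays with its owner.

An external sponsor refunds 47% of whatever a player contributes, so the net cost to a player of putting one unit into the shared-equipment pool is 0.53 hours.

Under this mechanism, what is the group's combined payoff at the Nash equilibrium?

Under the mechanism each unit contributed yields (4.5/7) / 0.53 = 1.2129 back to its contributor per unit of net cost, which exceeds 1, making full contribution the dominant choice for everyone.
At the Nash equilibrium everyone contributes 15. Group total payoff = 7 × (15 × 0.47 + 4.5 × 15) = 521.85.

521.85 hours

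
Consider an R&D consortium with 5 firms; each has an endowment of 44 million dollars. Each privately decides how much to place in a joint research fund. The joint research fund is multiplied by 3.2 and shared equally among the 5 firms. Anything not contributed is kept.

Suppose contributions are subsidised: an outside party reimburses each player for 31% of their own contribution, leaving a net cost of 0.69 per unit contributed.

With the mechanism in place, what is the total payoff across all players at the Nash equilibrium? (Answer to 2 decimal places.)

220.00 million dollars

The effective private return is (3.2/5) / 0.69 = 0.9275, which is still under 1, so the mechanism doesn't change anyone's dominant strategy: zero contribution.
At the Nash equilibrium no one contributes; group total payoff = 5 × 44 = 220.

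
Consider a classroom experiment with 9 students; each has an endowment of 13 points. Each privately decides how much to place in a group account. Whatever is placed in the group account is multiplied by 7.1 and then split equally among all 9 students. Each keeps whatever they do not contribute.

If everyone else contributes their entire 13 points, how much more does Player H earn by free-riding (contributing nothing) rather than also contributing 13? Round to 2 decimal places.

2.74 points

Switching from a contribution of 13 to 0 lets Player H keep an extra 13 points, but lowers the group account by 13, which costs Player H their own share of that drop: 7.1/9 × 13 = 10.26.
Net gain = 13 − 10.26 = 2.74. The private return per contributed unit (0.7889) is below 1, so free-riding is indeed the best response regardless of what the others do.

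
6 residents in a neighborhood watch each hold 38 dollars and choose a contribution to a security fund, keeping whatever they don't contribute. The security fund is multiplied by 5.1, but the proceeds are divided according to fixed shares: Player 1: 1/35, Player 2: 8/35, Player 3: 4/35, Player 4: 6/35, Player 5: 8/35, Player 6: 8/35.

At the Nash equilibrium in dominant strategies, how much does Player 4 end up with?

A player with share s gets back 5.1·s per unit contributed, so full contribution is dominant for anyone with s > 1/5.1 = 0.1961 and zero contribution is dominant for anyone below.
Player 2, Player 5 and Player 6 clear that bar, contributing 38 each; the remaining 3 contribute 0. Total contributed: 114.
Player 4 keeps 38 and receives 5.1 × 114 × 6/35 = 99.67 from the security fund, for a payoff of 137.67.

137.67 dollars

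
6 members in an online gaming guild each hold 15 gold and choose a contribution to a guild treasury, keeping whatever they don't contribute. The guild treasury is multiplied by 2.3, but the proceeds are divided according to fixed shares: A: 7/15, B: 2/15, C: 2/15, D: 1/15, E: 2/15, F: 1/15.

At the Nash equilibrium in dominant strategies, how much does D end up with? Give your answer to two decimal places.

17.30 gold

A player with share s gets back 2.3·s per unit contributed, so full contribution is dominant for anyone with s > 1/2.3 = 0.4348 and zero contribution is dominant for anyone below.
The only share above 0.4348 is A's 7/15, contributing 15; the remaining 5 contribute 0. Total contributed: 15.
D keeps 15 and receives 2.3 × 15 × 1/15 = 2.30 from the guild treasury, for a payoff of 17.30.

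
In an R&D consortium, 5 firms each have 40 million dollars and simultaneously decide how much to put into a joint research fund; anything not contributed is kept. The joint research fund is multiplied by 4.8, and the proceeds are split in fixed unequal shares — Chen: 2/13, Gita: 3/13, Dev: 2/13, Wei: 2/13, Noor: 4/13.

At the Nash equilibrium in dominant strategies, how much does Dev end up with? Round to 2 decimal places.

A player with share s gets back 4.8·s per unit contributed, so full contribution is dominant for anyone with s > 1/4.8 = 0.2083 and zero contribution is dominant for anyone below.
Gita and Noor clear that bar, contributing 40 each; the remaining 3 contribute 0. Total contributed: 80.
Dev keeps 40 and receives 4.8 × 80 × 2/13 = 59.08 from the joint research fund, for a payoff of 99.08.

99.08 million dollars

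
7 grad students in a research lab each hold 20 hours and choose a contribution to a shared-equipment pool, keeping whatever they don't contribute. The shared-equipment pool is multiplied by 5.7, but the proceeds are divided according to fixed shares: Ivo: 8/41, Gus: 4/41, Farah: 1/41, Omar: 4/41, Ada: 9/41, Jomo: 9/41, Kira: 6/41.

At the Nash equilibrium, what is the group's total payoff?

422.00 hours

Each unit j contributes comes back to j as 5.7 × (j's share), so j prefers to contribute only if that share exceeds 1/5.7 = 0.1754; otherwise keeping the unit dominates.
Ivo, Ada and Jomo are above the threshold, contributing 20 each; the remaining 4 contribute 0. Total contributed: 60.
The shared-equipment pool pays out 5.7 × 60 = 342.00 in total (split across the unequal shares, but the aggregate is all that matters for the group sum).
The 4 free-riders keep 20 each, adding 80. Group total = 80 + 342.00 = 422.00.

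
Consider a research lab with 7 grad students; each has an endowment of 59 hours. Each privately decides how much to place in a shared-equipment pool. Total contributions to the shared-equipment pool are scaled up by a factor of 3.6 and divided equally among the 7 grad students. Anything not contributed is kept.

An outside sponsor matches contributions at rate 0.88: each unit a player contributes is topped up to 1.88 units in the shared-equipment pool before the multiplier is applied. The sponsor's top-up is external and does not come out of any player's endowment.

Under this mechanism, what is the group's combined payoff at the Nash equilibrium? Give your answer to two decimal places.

413.00 hours

The effective private return is 3.6 × 1.88 / 7 = 0.9669, which is still under 1, so the mechanism doesn't change anyone's dominant strategy: zero contribution.
Everyone keeps their endowment and the group total is 7 × 59 = 413.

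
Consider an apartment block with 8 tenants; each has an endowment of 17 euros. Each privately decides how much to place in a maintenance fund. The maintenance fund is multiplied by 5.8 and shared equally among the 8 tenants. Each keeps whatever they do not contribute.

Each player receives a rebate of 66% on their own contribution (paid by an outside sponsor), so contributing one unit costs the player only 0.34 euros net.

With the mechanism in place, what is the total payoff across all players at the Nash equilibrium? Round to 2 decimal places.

878.56 euros

Under the mechanism each unit contributed yields (5.8/8) / 0.34 = 2.1324 back to its contributor per unit of net cost, which exceeds 1, making full contribution the dominant choice for everyone.
At the Nash equilibrium everyone contributes 17. Group total payoff = 8 × (17 × 0.66 + 5.8 × 17) = 878.56.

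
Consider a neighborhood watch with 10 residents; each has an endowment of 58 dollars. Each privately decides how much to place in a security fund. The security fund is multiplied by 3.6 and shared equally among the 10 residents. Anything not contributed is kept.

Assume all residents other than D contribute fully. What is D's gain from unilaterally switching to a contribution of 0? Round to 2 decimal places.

Switching from a contribution of 58 to 0 lets D keep an extra 58 dollars, but lowers the security fund by 58, which costs D their own share of that drop: 3.6/10 × 58 = 20.88.
Net gain = 58 − 20.88 = 37.12. The private return per contributed unit (0.3600) is below 1, so free-riding is indeed the best response regardless of what the others do.

37.12 dollars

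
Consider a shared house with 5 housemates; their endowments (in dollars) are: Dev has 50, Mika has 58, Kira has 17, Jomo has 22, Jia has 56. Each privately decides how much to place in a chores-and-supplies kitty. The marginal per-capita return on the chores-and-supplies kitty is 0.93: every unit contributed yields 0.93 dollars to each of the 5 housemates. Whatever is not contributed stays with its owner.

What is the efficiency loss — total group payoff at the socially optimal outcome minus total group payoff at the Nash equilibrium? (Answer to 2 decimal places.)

The private return per contributed unit is 0.93 < 1 for everyone, so the Nash equilibrium is zero contribution and the group total is Σ E_j = 50 + 58 + 17 + 22 + 56 = 203.
Each contributed unit returns 4.650 to the group, so the social optimum is full contribution by everyone: group total = 4.650 × 203 = 943.95.
Efficiency loss = (4.650 − 1) × 203 = 740.95.

740.95 dollars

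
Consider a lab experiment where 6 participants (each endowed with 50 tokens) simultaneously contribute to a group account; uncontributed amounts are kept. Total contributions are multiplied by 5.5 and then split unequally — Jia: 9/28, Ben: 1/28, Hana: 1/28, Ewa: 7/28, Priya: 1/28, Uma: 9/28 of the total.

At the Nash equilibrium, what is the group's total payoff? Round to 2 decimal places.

A player with share s gets back 5.5·s per unit contributed, so full contribution is dominant for anyone with s > 1/5.5 = 0.1818 and zero contribution is dominant for anyone below.
The shares above 0.1818 belong to Jia, Ewa and Uma, contributing 50 each; the remaining 3 contribute 0. Total contributed: 150.
The group account pays out 5.5 × 150 = 825.00 in total (split across the unequal shares, but the aggregate is all that matters for the group sum).
The 3 free-riders keep 50 each, adding 150. Group total = 150 + 825.00 = 975.00.

975.00 tokens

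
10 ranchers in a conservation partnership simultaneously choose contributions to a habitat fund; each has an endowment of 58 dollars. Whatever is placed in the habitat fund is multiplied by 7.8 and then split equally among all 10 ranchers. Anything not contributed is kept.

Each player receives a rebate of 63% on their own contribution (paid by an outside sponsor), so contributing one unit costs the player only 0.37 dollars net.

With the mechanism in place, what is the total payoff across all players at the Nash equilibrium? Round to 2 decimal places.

The effective private return per unit is now (7.8/10) / 0.37 = 2.1081 > 1, so every player's dominant strategy flips to full contribution.
So the Nash equilibrium is full contribution by all 10; the group earns 10 × (58 × 0.63 + 7.8 × 58) = 4889.40.

4889.40 dollars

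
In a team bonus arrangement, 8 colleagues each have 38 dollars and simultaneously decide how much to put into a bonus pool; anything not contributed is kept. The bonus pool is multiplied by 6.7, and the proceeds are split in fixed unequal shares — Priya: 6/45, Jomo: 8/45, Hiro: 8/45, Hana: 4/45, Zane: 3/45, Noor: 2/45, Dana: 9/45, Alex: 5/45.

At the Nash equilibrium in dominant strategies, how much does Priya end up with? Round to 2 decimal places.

139.84 dollars

For player j, contributing a unit is worthwhile iff 6.7 × (j's share) ≥ 1, i.e. iff j's share is at least 0.1493.
The shares above 0.1493 belong to Jomo, Hiro and Dana, contributing 38 each; the remaining 5 contribute 0. Total contributed: 114.
Priya keeps 38 and receives 6.7 × 114 × 6/45 = 101.84 from the bonus pool, for a payoff of 139.84.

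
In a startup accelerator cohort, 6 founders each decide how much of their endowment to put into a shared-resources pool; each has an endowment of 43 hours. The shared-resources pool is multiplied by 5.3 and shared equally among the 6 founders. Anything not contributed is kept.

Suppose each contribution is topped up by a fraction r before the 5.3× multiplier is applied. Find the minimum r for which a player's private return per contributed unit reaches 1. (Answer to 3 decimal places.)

With matching at rate r, one contributed unit becomes (1 + r) in the shared-resources pool and returns 5.3 × (1 + r) / 6 to the contributor.
Setting this equal to 1: 1 + r = 6/5.3 = 1.1321.
So the minimum matching rate is r = 1.1321 − 1 = 0.132.

0.132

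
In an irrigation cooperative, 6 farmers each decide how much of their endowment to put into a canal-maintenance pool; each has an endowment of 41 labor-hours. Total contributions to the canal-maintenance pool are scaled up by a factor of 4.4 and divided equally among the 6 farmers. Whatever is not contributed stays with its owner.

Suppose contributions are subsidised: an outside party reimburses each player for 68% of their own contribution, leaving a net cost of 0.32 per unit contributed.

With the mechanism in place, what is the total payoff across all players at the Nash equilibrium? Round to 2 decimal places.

1249.68 labor-hours

With the mechanism, a contributed unit returns (4.4/6) / 0.32 = 2.2917 per unit of net cost to the contributor — now above 1 — so contributing fully is weakly dominant for every player.
At the Nash equilibrium everyone contributes 41. Group total payoff = 6 × (41 × 0.68 + 4.4 × 41) = 1249.68.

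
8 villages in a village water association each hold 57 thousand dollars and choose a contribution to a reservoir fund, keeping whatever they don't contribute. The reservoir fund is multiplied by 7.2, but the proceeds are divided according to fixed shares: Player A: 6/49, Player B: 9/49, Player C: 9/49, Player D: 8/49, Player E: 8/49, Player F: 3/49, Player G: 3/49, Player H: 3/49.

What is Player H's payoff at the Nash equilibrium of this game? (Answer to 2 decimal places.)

A player with share s gets back 7.2·s per unit contributed, so full contribution is dominant for anyone with s > 1/7.2 = 0.1389 and zero contribution is dominant for anyone below.
Player B, Player C, Player D and Player E clear that bar, contributing 57 each; the remaining 4 contribute 0. Total contributed: 228.
Player H keeps 57 and receives 7.2 × 228 × 3/49 = 100.51 from the reservoir fund, for a payoff of 157.51.

157.51 thousand dollars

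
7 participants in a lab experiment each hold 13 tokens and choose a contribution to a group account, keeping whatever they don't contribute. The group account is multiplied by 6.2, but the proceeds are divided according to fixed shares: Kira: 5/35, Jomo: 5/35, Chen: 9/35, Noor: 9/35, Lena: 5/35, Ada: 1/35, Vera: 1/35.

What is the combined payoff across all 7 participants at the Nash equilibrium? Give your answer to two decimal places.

A player with share s gets back 6.2·s per unit contributed, so full contribution is dominant for anyone with s > 1/6.2 = 0.1613 and zero contribution is dominant for anyone below.
The shares above 0.1613 belong to Chen and Noor, contributing 13 each; the remaining 5 contribute 0. Total contributed: 26.
The group account pays out 6.2 × 26 = 161.20 in total (split across the unequal shares, but the aggregate is all that matters for the group sum).
The 5 free-riders keep 13 each, adding 65. Group total = 65 + 161.20 = 226.20.

226.20 tokens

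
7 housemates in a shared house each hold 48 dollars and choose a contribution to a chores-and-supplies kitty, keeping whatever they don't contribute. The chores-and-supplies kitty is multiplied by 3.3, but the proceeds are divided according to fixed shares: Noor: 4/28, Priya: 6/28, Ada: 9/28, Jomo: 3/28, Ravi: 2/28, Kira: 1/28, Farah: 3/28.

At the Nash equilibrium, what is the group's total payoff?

For player j, contributing a unit is worthwhile iff 3.3 × (j's share) ≥ 1, i.e. iff j's share is at least 0.3030.
Only Ada (9/28) clears that bar, contributing 48; the remaining 6 contribute 0. Total contributed: 48.
The chores-and-supplies kitty pays out 3.3 × 48 = 158.40 in total (split across the unequal shares, but the aggregate is all that matters for the group sum).
The 6 free-riders keep 48 each, adding 288. Group total = 288 + 158.40 = 446.40.

446.40 dollars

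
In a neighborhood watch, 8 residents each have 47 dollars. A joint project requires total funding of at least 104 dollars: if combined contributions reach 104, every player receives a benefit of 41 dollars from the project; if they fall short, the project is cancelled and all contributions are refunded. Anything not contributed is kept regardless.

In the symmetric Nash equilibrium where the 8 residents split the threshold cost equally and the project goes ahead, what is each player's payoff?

75 dollars

Equal share of the threshold: 104/8 = 13.
At this profile no one gains by cutting their contribution: any cut drops the total below 104, the project is cancelled, contributions are refunded, and the deviator ends with 47, which is less than 47 − 13 + 41 = 75. Contributing more than 13 just wastes the excess. So contributing exactly 13 is a best response.
Each player's payoff: 47 − 13 + 41 = 75.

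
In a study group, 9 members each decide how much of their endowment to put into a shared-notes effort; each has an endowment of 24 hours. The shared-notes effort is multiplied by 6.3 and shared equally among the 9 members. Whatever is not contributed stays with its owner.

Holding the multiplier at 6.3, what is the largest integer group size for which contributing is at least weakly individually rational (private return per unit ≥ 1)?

6

Private return per unit is 6.3/(group size), which is ≥ 1 whenever the group size is ≤ 6.3.
The largest such integer is 6.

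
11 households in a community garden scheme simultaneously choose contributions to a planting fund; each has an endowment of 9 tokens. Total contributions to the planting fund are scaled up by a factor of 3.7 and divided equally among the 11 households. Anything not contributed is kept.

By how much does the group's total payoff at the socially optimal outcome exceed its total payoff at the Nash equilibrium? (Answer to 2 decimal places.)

267.30 tokens

Each contributed unit returns 3.7/11 = 0.3364 to its contributor — below 1 — so contributing 0 is dominant for every player. At the Nash equilibrium everyone keeps their 9, and the group total is 11 × 9 = 99.
Each contributed unit returns 3.700 to the group as a whole (0.3364 to each of 11 players), which exceeds 1, so the social optimum is full contribution: group total = 3.700 × 99 = 366.30.
Efficiency loss = 366.30 − 99 = 267.30.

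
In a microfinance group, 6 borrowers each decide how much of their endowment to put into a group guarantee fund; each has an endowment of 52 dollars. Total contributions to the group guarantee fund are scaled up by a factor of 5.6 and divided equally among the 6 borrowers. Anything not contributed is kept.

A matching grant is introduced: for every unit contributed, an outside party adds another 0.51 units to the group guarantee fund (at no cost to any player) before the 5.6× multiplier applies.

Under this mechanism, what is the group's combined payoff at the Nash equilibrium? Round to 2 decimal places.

Under the mechanism each unit contributed yields 5.6 × 1.51 / 6 = 1.4093 back to its contributor per unit of net cost, which exceeds 1, making full contribution the dominant choice for everyone.
So the Nash equilibrium is full contribution by all 6; the group earns 5.6 × 1.51 × 312 = 2638.27.

2638.27 dollars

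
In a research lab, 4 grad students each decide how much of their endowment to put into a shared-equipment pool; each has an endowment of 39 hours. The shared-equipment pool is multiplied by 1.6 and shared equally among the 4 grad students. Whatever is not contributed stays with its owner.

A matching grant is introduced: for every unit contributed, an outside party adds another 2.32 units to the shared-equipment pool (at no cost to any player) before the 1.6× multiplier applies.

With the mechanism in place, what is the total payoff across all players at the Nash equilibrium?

With the mechanism, a contributed unit returns 1.6 × 3.32 / 4 = 1.3280 per unit of net cost to the contributor — now above 1 — so contributing fully is weakly dominant for every player.
So the Nash equilibrium is full contribution by all 4; the group earns 1.6 × 3.32 × 156 = 828.67.

828.67 hours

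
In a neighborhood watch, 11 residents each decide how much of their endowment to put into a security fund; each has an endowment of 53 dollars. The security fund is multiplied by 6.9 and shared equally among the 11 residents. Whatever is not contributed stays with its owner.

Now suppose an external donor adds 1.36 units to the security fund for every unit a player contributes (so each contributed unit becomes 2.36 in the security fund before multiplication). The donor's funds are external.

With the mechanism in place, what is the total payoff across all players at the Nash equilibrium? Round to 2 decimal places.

Under the mechanism each unit contributed yields 6.9 × 2.36 / 11 = 1.4804 back to its contributor per unit of net cost, which exceeds 1, making full contribution the dominant choice for everyone.
At the Nash equilibrium everyone contributes 53. Group total payoff = 6.9 × 2.36 × 583 = 9493.57.

9493.57 dollars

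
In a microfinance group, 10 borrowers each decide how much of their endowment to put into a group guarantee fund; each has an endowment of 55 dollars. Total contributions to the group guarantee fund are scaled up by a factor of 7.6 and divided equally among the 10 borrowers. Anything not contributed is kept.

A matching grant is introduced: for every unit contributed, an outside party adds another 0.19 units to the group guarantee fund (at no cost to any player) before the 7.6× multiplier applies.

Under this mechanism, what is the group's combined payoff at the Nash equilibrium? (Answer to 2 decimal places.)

550.00 dollars

The effective private return is 7.6 × 1.19 / 10 = 0.9044, which is still under 1, so the mechanism doesn't change anyone's dominant strategy: zero contribution.
At the Nash equilibrium no one contributes; group total payoff = 10 × 55 = 550.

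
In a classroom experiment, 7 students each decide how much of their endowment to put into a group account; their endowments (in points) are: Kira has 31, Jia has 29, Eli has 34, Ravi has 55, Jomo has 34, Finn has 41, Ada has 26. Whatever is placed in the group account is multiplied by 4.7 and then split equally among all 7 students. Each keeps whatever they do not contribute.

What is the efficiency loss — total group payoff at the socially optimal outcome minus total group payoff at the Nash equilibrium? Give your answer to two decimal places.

The private return per contributed unit is 4.7/7 = 0.6714 < 1 for every player regardless of endowment, so the Nash equilibrium is zero contribution and the group total is Σ E_j = 31 + 29 + 34 + 55 + 34 + 41 + 26 = 250.
Each contributed unit returns 4.700 to the group, so the social optimum is full contribution by everyone: group total = 4.700 × 250 = 1175.00.
Efficiency loss = (4.700 − 1) × 250 = 925.00.

925.00 points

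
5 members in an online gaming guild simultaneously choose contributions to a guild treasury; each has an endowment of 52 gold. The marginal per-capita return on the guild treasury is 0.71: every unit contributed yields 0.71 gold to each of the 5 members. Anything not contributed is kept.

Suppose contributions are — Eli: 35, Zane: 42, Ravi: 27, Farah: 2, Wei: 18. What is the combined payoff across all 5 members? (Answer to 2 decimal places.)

Total contributed: 35 + 42 + 27 + 2 + 18 = 124; total kept: 5 × 52 − 124 = 136.
The guild treasury pays out 0.71 × 5 × 124 = 440.20 in aggregate.
Group total = 136 + 440.20 = 576.20.

576.20 gold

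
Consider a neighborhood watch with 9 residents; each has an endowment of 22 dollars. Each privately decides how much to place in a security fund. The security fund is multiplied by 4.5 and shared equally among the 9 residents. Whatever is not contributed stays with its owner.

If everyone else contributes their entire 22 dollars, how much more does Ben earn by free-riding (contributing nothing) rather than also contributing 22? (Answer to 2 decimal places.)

Switching from a contribution of 22 to 0 lets Ben keep an extra 22 dollars, but lowers the security fund by 22, which costs Ben their own share of that drop: 4.5/9 × 22 = 11.00.
Net gain = 22 − 11.00 = 11.00. The private return per contributed unit (0.5000) is below 1, so free-riding is indeed the best response regardless of what the others do.

11.00 dollars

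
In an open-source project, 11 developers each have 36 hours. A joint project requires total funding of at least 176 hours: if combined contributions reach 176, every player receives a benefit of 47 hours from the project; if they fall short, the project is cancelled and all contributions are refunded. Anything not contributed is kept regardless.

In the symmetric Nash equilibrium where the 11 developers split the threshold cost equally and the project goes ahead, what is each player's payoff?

Equal share of the threshold: 176/11 = 16.
At this profile no one gains by cutting their contribution: any cut drops the total below 176, the project is cancelled, contributions are refunded, and the deviator ends with 36, which is less than 36 − 16 + 47 = 67. Contributing more than 16 just wastes the excess. So contributing exactly 16 is a best response.
Each player's payoff: 36 − 16 + 47 = 67.

67 hours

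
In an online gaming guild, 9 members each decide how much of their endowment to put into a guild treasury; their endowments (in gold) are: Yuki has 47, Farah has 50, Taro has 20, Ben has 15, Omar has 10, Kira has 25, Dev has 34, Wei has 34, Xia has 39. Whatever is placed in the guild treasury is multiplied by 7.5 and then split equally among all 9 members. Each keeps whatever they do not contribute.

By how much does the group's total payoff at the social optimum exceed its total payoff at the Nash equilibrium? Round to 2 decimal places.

The private return per contributed unit is 7.5/9 = 0.8333 < 1 for every player regardless of endowment, so the Nash equilibrium is zero contribution and the group total is Σ E_j = 47 + 50 + 20 + 15 + 10 + 25 + 34 + 34 + 39 = 274.
Each contributed unit returns 7.500 to the group, so the social optimum is full contribution by everyone: group total = 7.500 × 274 = 2055.00.
Efficiency loss = (7.500 − 1) × 274 = 1781.00.

1781.00 gold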